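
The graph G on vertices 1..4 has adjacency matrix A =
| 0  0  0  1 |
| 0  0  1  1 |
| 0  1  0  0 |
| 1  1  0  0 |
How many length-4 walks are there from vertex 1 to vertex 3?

The number of length-4 walks from vertex 1 to vertex 3 is entry (1,3) of A^4, where A is the adjacency matrix.
A^2 = [[1, 1, 0, 0], [1, 2, 0, 0], [0, 0, 1, 1], [0, 0, 1, 2]]
A^3 = [[0, 0, 1, 2], [0, 0, 2, 3], [1, 2, 0, 0], [2, 3, 0, 0]]
A^4 = [[2, 3, 0, 0], [3, 5, 0, 0], [0, 0, 2, 3], [0, 0, 3, 5]]

0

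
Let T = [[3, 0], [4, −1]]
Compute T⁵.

[[243, 0], [244, −1]]

tr T = 2 and det T = −3, so the characteristic polynomial is λ² − (2)λ + (−3) with roots −1 and 3.
Eigenvectors give P = [[0, −1], [−1, −1]] with P⁻¹ = [[1, −1], [−1, 0]], and T = P·diag(−1, 3)·P⁻¹.
Then T⁵ = P·diag(−1, 243)·P⁻¹ = [[0, −243], [1, −243]] · [[1, −1], [−1, 0]] = [[243, 0], [244, −1]].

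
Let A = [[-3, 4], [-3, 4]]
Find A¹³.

A² = A (a projection; rank 1, trace 1), so A¹³ = A.

[[-3, 4], [-3, 4]]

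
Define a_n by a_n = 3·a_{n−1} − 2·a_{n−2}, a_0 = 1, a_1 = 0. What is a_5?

−30

With companion matrix T = [[3, −2], [1, 0]], [a_n, a_{n−1}]ᵀ = T·[a_{n−1}, a_{n−2}]ᵀ, so [a_5, a_4]ᵀ = T^4·[a_1, a_0]ᵀ.
T^4 = [[31, −30], [15, −14]], giving [a_5, a_4]ᵀ = [[−30], [−14]].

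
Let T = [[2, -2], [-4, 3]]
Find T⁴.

[[344, -290], [-580, 489]]

T² = [[12, -10], [-20, 17]]
T³ = [[64, -54], [-108, 91]]
T⁴ = [[344, -290], [-580, 489]]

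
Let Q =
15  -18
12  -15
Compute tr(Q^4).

tr Q = 0 and det Q = -9, so the characteristic polynomial is λ² − (0)λ + (-9) with roots 3 and -3.
Eigenvectors give P = [[3, 1], [2, 1]] with P⁻¹ = [[1, -1], [-2, 3]], and Q = P·diag(3, -3)·P⁻¹.
Then Q^4 = P·diag(81, 81)·P⁻¹ = [[243, 81], [162, 81]] · [[1, -1], [-2, 3]] = [[81, 0], [0, 81]].

162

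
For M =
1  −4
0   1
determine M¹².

[[1, −48], [0, 1]]

M = I + N where N = [[0, −4], [0, 0]] is strictly upper-triangular, so N² = 0.
(I + N)¹² = I + 12·N = [[1, −48], [0, 1]].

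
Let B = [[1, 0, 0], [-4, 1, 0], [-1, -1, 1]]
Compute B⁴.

B = I + N where N = [[0, 0, 0], [-4, 0, 0], [-1, -1, 0]] is strictly lower-triangular, so N³ = 0.
(I + N)⁴ = I + 4·N + 6·N² = [[1, 0, 0], [-16, 1, 0], [20, -4, 1]].

[[1, 0, 0], [-16, 1, 0], [20, -4, 1]]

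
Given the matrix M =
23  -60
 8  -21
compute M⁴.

[[481, -1200], [160, -399]]

tr M = 2 and det M = -3, so the characteristic polynomial is λ² − (2)λ + (-3) with roots -1 and 3.
Eigenvectors give P = [[-5, 3], [-2, 1]] with P⁻¹ = [[1, -3], [2, -5]], and M = P·diag(-1, 3)·P⁻¹.
Then M⁴ = P·diag(1, 81)·P⁻¹ = [[-5, 243], [-2, 81]] · [[1, -3], [2, -5]] = [[481, -1200], [160, -399]].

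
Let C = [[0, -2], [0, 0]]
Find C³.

C is strictly triangular, hence nilpotent: C² = 0, so C³ = 0.

[[0, 0], [0, 0]]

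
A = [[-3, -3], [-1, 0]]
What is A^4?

A^2 = [[12, 9], [3, 3]]
A^3 = [[-45, -36], [-12, -9]]
A^4 = [[171, 135], [45, 36]]

[[171, 135], [45, 36]]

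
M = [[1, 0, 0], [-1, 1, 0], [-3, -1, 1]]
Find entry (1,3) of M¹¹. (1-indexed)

0

M = I + N where N = [[0, 0, 0], [-1, 0, 0], [-3, -1, 0]] is strictly lower-triangular, so N³ = 0.
(I + N)¹¹ = I + 11·N + 55·N² = [[1, 0, 0], [-11, 1, 0], [22, -11, 1]].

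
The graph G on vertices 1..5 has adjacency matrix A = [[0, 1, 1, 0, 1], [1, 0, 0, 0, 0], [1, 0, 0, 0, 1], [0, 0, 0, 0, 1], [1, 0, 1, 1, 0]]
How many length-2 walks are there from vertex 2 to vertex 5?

1

The number of length-2 walks from vertex 2 to vertex 5 is entry (2,5) of A^2, where A is the adjacency matrix.
A^2 = [[3, 0, 1, 1, 1], [0, 1, 1, 0, 1], [1, 1, 2, 1, 1], [1, 0, 1, 1, 0], [1, 1, 1, 0, 3]]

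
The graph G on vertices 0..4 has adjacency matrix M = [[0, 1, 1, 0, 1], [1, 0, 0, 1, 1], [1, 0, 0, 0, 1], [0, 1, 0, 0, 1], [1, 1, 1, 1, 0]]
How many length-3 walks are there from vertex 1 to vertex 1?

The number of length-3 walks from vertex 1 to vertex 1 is entry (1,1) of M³, where M is the adjacency matrix.
M² = [[3, 1, 1, 2, 2], [1, 3, 2, 1, 2], [1, 2, 2, 1, 1], [2, 1, 1, 2, 1], [2, 2, 1, 1, 4]]
M³ = [[4, 7, 5, 3, 7], [7, 4, 3, 5, 7], [5, 3, 2, 3, 6], [3, 5, 3, 2, 6], [7, 7, 6, 6, 6]]

4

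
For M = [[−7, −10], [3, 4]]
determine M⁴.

[[91, 150], [−45, −74]]

tr M = −3 and det M = 2, so the characteristic polynomial is λ² − (−3)λ + (2) with roots −2 and −1.
Eigenvectors give P = [[−2, 5], [1, −3]] with P⁻¹ = [[−3, −5], [−1, −2]], and M = P·diag(−2, −1)·P⁻¹.
Then M⁴ = P·diag(16, 1)·P⁻¹ = [[−32, 5], [16, −3]] · [[−3, −5], [−1, −2]] = [[91, 150], [−45, −74]].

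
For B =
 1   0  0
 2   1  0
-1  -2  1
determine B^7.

B = I + N where N = [[0, 0, 0], [2, 0, 0], [-1, -2, 0]] is strictly lower-triangular, so N^3 = 0.
(I + N)^7 = I + 7·N + 21·N^2 = [[1, 0, 0], [14, 1, 0], [-91, -14, 1]].

[[1, 0, 0], [14, 1, 0], [-91, -14, 1]]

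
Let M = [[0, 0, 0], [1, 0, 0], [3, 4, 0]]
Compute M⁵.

[[0, 0, 0], [0, 0, 0], [0, 0, 0]]

M is strictly triangular, hence nilpotent: M³ = 0, so M⁵ = 0.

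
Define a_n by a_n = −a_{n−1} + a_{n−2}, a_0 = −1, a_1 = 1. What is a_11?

With companion matrix C = [[−1, 1], [1, 0]], [a_n, a_{n−1}]ᵀ = C·[a_{n−1}, a_{n−2}]ᵀ, so [a_11, a_10]ᵀ = C^10·[a_1, a_0]ᵀ.
C^10 = [[89, −55], [−55, 34]], giving [a_11, a_10]ᵀ = [[144], [−89]].

144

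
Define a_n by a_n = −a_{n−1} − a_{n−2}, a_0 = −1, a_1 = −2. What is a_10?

With companion matrix C = [[−1, −1], [1, 0]], [a_n, a_{n−1}]ᵀ = C·[a_{n−1}, a_{n−2}]ᵀ, so [a_10, a_9]ᵀ = C⁹·[a_1, a_0]ᵀ.
C⁹ = [[1, 0], [0, 1]], giving [a_10, a_9]ᵀ = [[−2], [−1]].

−2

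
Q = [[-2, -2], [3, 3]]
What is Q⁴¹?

[[-2, -2], [3, 3]]

Q² = Q (a projection; rank 1, trace 1), so Q⁴¹ = Q.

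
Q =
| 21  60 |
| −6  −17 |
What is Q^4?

[[801, 2400], [−240, −719]]

tr Q = 4 and det Q = 3, so the characteristic polynomial is λ² − (4)λ + (3) with roots 3 and 1.
Eigenvectors give P = [[10, −3], [−3, 1]] with P⁻¹ = [[1, 3], [3, 10]], and Q = P·diag(3, 1)·P⁻¹.
Then Q^4 = P·diag(81, 1)·P⁻¹ = [[810, −3], [−243, 1]] · [[1, 3], [3, 10]] = [[801, 2400], [−240, −719]].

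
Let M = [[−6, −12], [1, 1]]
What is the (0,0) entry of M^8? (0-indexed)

25476

tr M = −5 and det M = 6, so the characteristic polynomial is λ² − (−5)λ + (6) with roots −3 and −2.
Eigenvectors give P = [[4, −3], [−1, 1]] with P⁻¹ = [[1, 3], [1, 4]], and M = P·diag(−3, −2)·P⁻¹.
Then M^8 = P·diag(6561, 256)·P⁻¹ = [[26244, −768], [−6561, 256]] · [[1, 3], [1, 4]] = [[25476, 75660], [−6305, −18659]].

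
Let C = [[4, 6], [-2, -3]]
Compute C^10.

C² = C (a projection; rank 1, trace 1), so C^10 = C.

[[4, 6], [-2, -3]]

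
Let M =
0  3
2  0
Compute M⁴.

[[36, 0], [0, 36]]

M² = [[6, 0], [0, 6]]
M³ = [[0, 18], [12, 0]]
M⁴ = [[36, 0], [0, 36]]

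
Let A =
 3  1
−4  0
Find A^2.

[[5, 3], [−12, −4]]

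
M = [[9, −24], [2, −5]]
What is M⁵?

tr M = 4 and det M = 3, so the characteristic polynomial is λ² − (4)λ + (3) with roots 1 and 3.
Eigenvectors give P = [[3, 4], [1, 1]] with P⁻¹ = [[−1, 4], [1, −3]], and M = P·diag(1, 3)·P⁻¹.
Then M⁵ = P·diag(1, 243)·P⁻¹ = [[3, 972], [1, 243]] · [[−1, 4], [1, −3]] = [[969, −2904], [242, −725]].

[[969, −2904], [242, −725]]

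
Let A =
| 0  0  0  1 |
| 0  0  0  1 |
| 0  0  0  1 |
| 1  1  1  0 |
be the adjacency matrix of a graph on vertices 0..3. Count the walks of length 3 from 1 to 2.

0

The number of length-3 walks from vertex 1 to vertex 2 is entry (1,2) of A^3, where A is the adjacency matrix.
A^2 = [[1, 1, 1, 0], [1, 1, 1, 0], [1, 1, 1, 0], [0, 0, 0, 3]]
A^3 = [[0, 0, 0, 3], [0, 0, 0, 3], [0, 0, 0, 3], [3, 3, 3, 0]]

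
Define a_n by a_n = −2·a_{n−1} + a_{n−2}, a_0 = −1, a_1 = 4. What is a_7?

746

With companion matrix Q = [[−2, 1], [1, 0]], [a_n, a_{n−1}]ᵀ = Q·[a_{n−1}, a_{n−2}]ᵀ, so [a_7, a_6]ᵀ = Q⁶·[a_1, a_0]ᵀ.
Q⁶ = [[169, −70], [−70, 29]], giving [a_7, a_6]ᵀ = [[746], [−309]].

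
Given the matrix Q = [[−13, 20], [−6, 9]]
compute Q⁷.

[[−13117, 21860], [−6558, 10929]]

tr Q = −4 and det Q = 3, so the characteristic polynomial is λ² − (−4)λ + (3) with roots −3 and −1.
Eigenvectors give P = [[2, −5], [1, −3]] with P⁻¹ = [[3, −5], [1, −2]], and Q = P·diag(−3, −1)·P⁻¹.
Then Q⁷ = P·diag(−2187, −1)·P⁻¹ = [[−4374, 5], [−2187, 3]] · [[3, −5], [1, −2]] = [[−13117, 21860], [−6558, 10929]].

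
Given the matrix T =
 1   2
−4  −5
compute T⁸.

tr T = −4 and det T = 3, so the characteristic polynomial is λ² − (−4)λ + (3) with roots −1 and −3.
Eigenvectors give P = [[1, −1], [−1, 2]] with P⁻¹ = [[2, 1], [1, 1]], and T = P·diag(−1, −3)·P⁻¹.
Then T⁸ = P·diag(1, 6561)·P⁻¹ = [[1, −6561], [−1, 13122]] · [[2, 1], [1, 1]] = [[−6559, −6560], [13120, 13121]].

[[−6559, −6560], [13120, 13121]]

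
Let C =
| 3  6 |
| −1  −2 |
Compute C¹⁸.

C² = C (a projection; rank 1, trace 1), so C¹⁸ = C.

[[3, 6], [−1, −2]]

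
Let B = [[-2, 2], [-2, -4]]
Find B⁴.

B² = [[0, -12], [12, 12]]
B³ = [[24, 48], [-48, -24]]
B⁴ = [[-144, -144], [144, 0]]

[[-144, -144], [144, 0]]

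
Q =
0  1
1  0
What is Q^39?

[[0, 1], [1, 0]]

Q² = I (check: tr Q = 0 and det Q = −1), so Q^39 = Q since 39 is odd.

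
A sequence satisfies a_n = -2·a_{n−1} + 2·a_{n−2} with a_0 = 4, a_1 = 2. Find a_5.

With companion matrix Q = [[-2, 2], [1, 0]], [a_n, a_{n−1}]ᵀ = Q·[a_{n−1}, a_{n−2}]ᵀ, so [a_5, a_4]ᵀ = Q⁴·[a_1, a_0]ᵀ.
Q⁴ = [[44, -32], [-16, 12]], giving [a_5, a_4]ᵀ = [[-40], [16]].

-40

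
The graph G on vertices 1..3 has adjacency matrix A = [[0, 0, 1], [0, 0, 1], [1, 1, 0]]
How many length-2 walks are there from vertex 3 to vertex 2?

0

The number of length-2 walks from vertex 3 to vertex 2 is entry (3,2) of A², where A is the adjacency matrix.
A² = [[1, 1, 0], [1, 1, 0], [0, 0, 2]]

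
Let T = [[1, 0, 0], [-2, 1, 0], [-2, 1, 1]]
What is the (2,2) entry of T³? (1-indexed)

T = I + N where N = [[0, 0, 0], [-2, 0, 0], [-2, 1, 0]] is strictly lower-triangular, so N³ = 0.
(I + N)³ = I + 3·N + 3·N² = [[1, 0, 0], [-6, 1, 0], [-12, 3, 1]].

1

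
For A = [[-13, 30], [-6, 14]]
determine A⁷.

tr A = 1 and det A = -2, so the characteristic polynomial is λ² − (1)λ + (-2) with roots -1 and 2.
Eigenvectors give P = [[5, 2], [2, 1]] with P⁻¹ = [[1, -2], [-2, 5]], and A = P·diag(-1, 2)·P⁻¹.
Then A⁷ = P·diag(-1, 128)·P⁻¹ = [[-5, 256], [-2, 128]] · [[1, -2], [-2, 5]] = [[-517, 1290], [-258, 644]].

[[-517, 1290], [-258, 644]]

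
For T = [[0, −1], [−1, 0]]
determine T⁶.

T² = I (check: tr T = 0 and det T = −1), so T⁶ = I since 6 is even.

[[1, 0], [0, 1]]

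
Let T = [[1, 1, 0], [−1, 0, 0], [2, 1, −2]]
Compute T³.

T² = [[0, 1, 0], [−1, −1, 0], [−3, 0, 4]]
T³ = [[−1, 0, 0], [0, −1, 0], [5, 1, −8]]

[[−1, 0, 0], [0, −1, 0], [5, 1, −8]]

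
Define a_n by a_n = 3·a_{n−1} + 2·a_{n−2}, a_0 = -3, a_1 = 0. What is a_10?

With companion matrix Q = [[3, 2], [1, 0]], [a_n, a_{n−1}]ᵀ = Q·[a_{n−1}, a_{n−2}]ᵀ, so [a_10, a_9]ᵀ = Q^9·[a_1, a_0]ᵀ.
Q^9 = [[79647, 44726], [22363, 12558]], giving [a_10, a_9]ᵀ = [[-134178], [-37674]].

-134178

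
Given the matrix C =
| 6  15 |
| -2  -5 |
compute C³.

[[6, 15], [-2, -5]]

C² = C (a projection; rank 1, trace 1), so C³ = C.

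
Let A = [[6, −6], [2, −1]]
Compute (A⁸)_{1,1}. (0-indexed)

tr A = 5 and det A = 6, so the characteristic polynomial is λ² − (5)λ + (6) with roots 3 and 2.
Eigenvectors give P = [[2, −3], [1, −2]] with P⁻¹ = [[2, −3], [1, −2]], and A = P·diag(3, 2)·P⁻¹.
Then A⁸ = P·diag(6561, 256)·P⁻¹ = [[13122, −768], [6561, −512]] · [[2, −3], [1, −2]] = [[25476, −37830], [12610, −18659]].

−18659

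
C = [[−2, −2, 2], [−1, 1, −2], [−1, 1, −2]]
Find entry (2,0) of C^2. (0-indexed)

3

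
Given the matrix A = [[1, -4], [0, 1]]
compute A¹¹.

A = I + N where N = [[0, -4], [0, 0]] is strictly upper-triangular, so N² = 0.
(I + N)¹¹ = I + 11·N = [[1, -44], [0, 1]].

[[1, -44], [0, 1]]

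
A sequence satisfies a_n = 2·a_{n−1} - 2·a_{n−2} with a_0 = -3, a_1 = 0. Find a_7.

With companion matrix A = [[2, -2], [1, 0]], [a_n, a_{n−1}]ᵀ = A·[a_{n−1}, a_{n−2}]ᵀ, so [a_7, a_6]ᵀ = A⁶·[a_1, a_0]ᵀ.
A⁶ = [[-8, 16], [-8, 8]], giving [a_7, a_6]ᵀ = [[-48], [-24]].

-48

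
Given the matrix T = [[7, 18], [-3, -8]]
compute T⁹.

[[1027, 3078], [-513, -1538]]

tr T = -1 and det T = -2, so the characteristic polynomial is λ² − (-1)λ + (-2) with roots 1 and -2.
Eigenvectors give P = [[-3, -2], [1, 1]] with P⁻¹ = [[-1, -2], [1, 3]], and T = P·diag(1, -2)·P⁻¹.
Then T⁹ = P·diag(1, -512)·P⁻¹ = [[-3, 1024], [1, -512]] · [[-1, -2], [1, 3]] = [[1027, 3078], [-513, -1538]].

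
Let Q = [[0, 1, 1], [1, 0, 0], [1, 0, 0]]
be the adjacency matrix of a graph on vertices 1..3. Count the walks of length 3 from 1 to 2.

2

The number of length-3 walks from vertex 1 to vertex 2 is entry (1,2) of Q^3, where Q is the adjacency matrix.
Q^2 = [[2, 0, 0], [0, 1, 1], [0, 1, 1]]
Q^3 = [[0, 2, 2], [2, 0, 0], [2, 0, 0]]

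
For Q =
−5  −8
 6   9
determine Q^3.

[[−77, −104], [78, 105]]

tr Q = 4 and det Q = 3, so the characteristic polynomial is λ² − (4)λ + (3) with roots 1 and 3.
Eigenvectors give P = [[−4, 1], [3, −1]] with P⁻¹ = [[−1, −1], [−3, −4]], and Q = P·diag(1, 3)·P⁻¹.
Then Q^3 = P·diag(1, 27)·P⁻¹ = [[−4, 27], [3, −27]] · [[−1, −1], [−3, −4]] = [[−77, −104], [78, 105]].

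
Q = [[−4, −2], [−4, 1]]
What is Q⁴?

Q² = [[24, 6], [12, 9]]
Q³ = [[−120, −42], [−84, −15]]
Q⁴ = [[648, 198], [396, 153]]

[[648, 198], [396, 153]]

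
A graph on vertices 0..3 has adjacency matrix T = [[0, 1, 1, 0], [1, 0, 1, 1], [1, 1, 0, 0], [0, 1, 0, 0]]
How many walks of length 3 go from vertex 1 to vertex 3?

3

The number of length-3 walks from vertex 1 to vertex 3 is entry (1,3) of T³, where T is the adjacency matrix.
T² = [[2, 1, 1, 1], [1, 3, 1, 0], [1, 1, 2, 1], [1, 0, 1, 1]]
T³ = [[2, 4, 3, 1], [4, 2, 4, 3], [3, 4, 2, 1], [1, 3, 1, 0]]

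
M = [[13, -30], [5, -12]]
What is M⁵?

tr M = 1 and det M = -6, so the characteristic polynomial is λ² − (1)λ + (-6) with roots -2 and 3.
Eigenvectors give P = [[-2, -3], [-1, -1]] with P⁻¹ = [[1, -3], [-1, 2]], and M = P·diag(-2, 3)·P⁻¹.
Then M⁵ = P·diag(-32, 243)·P⁻¹ = [[64, -729], [32, -243]] · [[1, -3], [-1, 2]] = [[793, -1650], [275, -582]].

[[793, -1650], [275, -582]]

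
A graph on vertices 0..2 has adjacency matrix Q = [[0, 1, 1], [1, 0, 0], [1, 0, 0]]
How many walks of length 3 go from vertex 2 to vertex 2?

The number of length-3 walks from vertex 2 to vertex 2 is entry (2,2) of Q³, where Q is the adjacency matrix.
Q² = [[2, 0, 0], [0, 1, 1], [0, 1, 1]]
Q³ = [[0, 2, 2], [2, 0, 0], [2, 0, 0]]

0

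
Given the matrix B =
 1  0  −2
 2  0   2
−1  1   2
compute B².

[[3, −2, −6], [0, 2, 0], [−1, 2, 8]]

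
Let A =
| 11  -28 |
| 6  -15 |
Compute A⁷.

[[13115, -30604], [6558, -15303]]

tr A = -4 and det A = 3, so the characteristic polynomial is λ² − (-4)λ + (3) with roots -3 and -1.
Eigenvectors give P = [[2, 7], [1, 3]] with P⁻¹ = [[-3, 7], [1, -2]], and A = P·diag(-3, -1)·P⁻¹.
Then A⁷ = P·diag(-2187, -1)·P⁻¹ = [[-4374, -7], [-2187, -3]] · [[-3, 7], [1, -2]] = [[13115, -30604], [6558, -15303]].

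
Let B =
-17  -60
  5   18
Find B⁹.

tr B = 1 and det B = -6, so the characteristic polynomial is λ² − (1)λ + (-6) with roots 3 and -2.
Eigenvectors give P = [[-3, 4], [1, -1]] with P⁻¹ = [[1, 4], [1, 3]], and B = P·diag(3, -2)·P⁻¹.
Then B⁹ = P·diag(19683, -512)·P⁻¹ = [[-59049, -2048], [19683, 512]] · [[1, 4], [1, 3]] = [[-61097, -242340], [20195, 80268]].

[[-61097, -242340], [20195, 80268]]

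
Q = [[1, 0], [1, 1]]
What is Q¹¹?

Q = I + N where N = [[0, 0], [1, 0]] is strictly lower-triangular, so N² = 0.
(I + N)¹¹ = I + 11·N = [[1, 0], [11, 1]].

[[1, 0], [11, 1]]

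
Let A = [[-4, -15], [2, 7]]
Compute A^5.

tr A = 3 and det A = 2, so the characteristic polynomial is λ² − (3)λ + (2) with roots 2 and 1.
Eigenvectors give P = [[-5, -3], [2, 1]] with P⁻¹ = [[1, 3], [-2, -5]], and A = P·diag(2, 1)·P⁻¹.
Then A^5 = P·diag(32, 1)·P⁻¹ = [[-160, -3], [64, 1]] · [[1, 3], [-2, -5]] = [[-154, -465], [62, 187]].

[[-154, -465], [62, 187]]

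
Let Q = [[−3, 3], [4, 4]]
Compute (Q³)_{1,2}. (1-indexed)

75

Q² = [[21, 3], [4, 28]]
Q³ = [[−51, 75], [100, 124]]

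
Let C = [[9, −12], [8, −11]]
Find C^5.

[[489, −732], [488, −731]]

tr C = −2 and det C = −3, so the characteristic polynomial is λ² − (−2)λ + (−3) with roots 1 and −3.
Eigenvectors give P = [[3, 1], [2, 1]] with P⁻¹ = [[1, −1], [−2, 3]], and C = P·diag(1, −3)·P⁻¹.
Then C^5 = P·diag(1, −243)·P⁻¹ = [[3, −243], [2, −243]] · [[1, −1], [−2, 3]] = [[489, −732], [488, −731]].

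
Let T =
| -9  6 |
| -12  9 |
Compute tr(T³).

tr T = 0 and det T = -9, so the characteristic polynomial is λ² − (0)λ + (-9) with roots 3 and -3.
Eigenvectors give P = [[-1, 1], [-2, 1]] with P⁻¹ = [[1, -1], [2, -1]], and T = P·diag(3, -3)·P⁻¹.
Then T³ = P·diag(27, -27)·P⁻¹ = [[-27, -27], [-54, -27]] · [[1, -1], [2, -1]] = [[-81, 54], [-108, 81]].

0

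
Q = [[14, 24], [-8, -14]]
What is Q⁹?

[[3584, 6144], [-2048, -3584]]

tr Q = 0 and det Q = -4, so the characteristic polynomial is λ² − (0)λ + (-4) with roots 2 and -2.
Eigenvectors give P = [[2, 3], [-1, -2]] with P⁻¹ = [[2, 3], [-1, -2]], and Q = P·diag(2, -2)·P⁻¹.
Then Q⁹ = P·diag(512, -512)·P⁻¹ = [[1024, -1536], [-512, 1024]] · [[2, 3], [-1, -2]] = [[3584, 6144], [-2048, -3584]].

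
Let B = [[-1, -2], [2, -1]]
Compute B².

[[-3, 4], [-4, -3]]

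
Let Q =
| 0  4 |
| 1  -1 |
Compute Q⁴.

[[20, -36], [-9, 29]]

Q² = [[4, -4], [-1, 5]]
Q³ = [[-4, 20], [5, -9]]
Q⁴ = [[20, -36], [-9, 29]]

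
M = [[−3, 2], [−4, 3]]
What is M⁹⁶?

[[1, 0], [0, 1]]

M² = I (check: tr M = 0 and det M = −1), so M⁹⁶ = I since 96 is even.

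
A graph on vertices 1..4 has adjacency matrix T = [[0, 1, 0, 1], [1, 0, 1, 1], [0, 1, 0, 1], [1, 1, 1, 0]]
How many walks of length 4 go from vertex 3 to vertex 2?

9

The number of length-4 walks from vertex 3 to vertex 2 is entry (3,2) of T⁴, where T is the adjacency matrix.
T² = [[2, 1, 2, 1], [1, 3, 1, 2], [2, 1, 2, 1], [1, 2, 1, 3]]
T³ = [[2, 5, 2, 5], [5, 4, 5, 5], [2, 5, 2, 5], [5, 5, 5, 4]]
T⁴ = [[10, 9, 10, 9], [9, 15, 9, 14], [10, 9, 10, 9], [9, 14, 9, 15]]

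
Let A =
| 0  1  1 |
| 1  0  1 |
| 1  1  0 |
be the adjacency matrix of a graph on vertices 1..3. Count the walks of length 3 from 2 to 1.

3

The number of length-3 walks from vertex 2 to vertex 1 is entry (2,1) of A^3, where A is the adjacency matrix.
A^2 = [[2, 1, 1], [1, 2, 1], [1, 1, 2]]
A^3 = [[2, 3, 3], [3, 2, 3], [3, 3, 2]]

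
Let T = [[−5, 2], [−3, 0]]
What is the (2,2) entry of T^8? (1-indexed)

−12354

tr T = −5 and det T = 6, so the characteristic polynomial is λ² − (−5)λ + (6) with roots −2 and −3.
Eigenvectors give P = [[2, 1], [3, 1]] with P⁻¹ = [[−1, 1], [3, −2]], and T = P·diag(−2, −3)·P⁻¹.
Then T^8 = P·diag(256, 6561)·P⁻¹ = [[512, 6561], [768, 6561]] · [[−1, 1], [3, −2]] = [[19171, −12610], [18915, −12354]].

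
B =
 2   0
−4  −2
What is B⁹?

[[512, 0], [−1024, −512]]

tr B = 0 and det B = −4, so the characteristic polynomial is λ² − (0)λ + (−4) with roots −2 and 2.
Eigenvectors give P = [[0, 1], [−1, −1]] with P⁻¹ = [[−1, −1], [1, 0]], and B = P·diag(−2, 2)·P⁻¹.
Then B⁹ = P·diag(−512, 512)·P⁻¹ = [[0, 512], [512, −512]] · [[−1, −1], [1, 0]] = [[512, 0], [−1024, −512]].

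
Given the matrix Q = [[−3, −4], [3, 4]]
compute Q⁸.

Q² = Q (a projection; rank 1, trace 1), so Q⁸ = Q.

[[−3, −4], [3, 4]]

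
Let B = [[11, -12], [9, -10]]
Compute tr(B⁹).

tr B = 1 and det B = -2, so the characteristic polynomial is λ² − (1)λ + (-2) with roots 2 and -1.
Eigenvectors give P = [[4, 1], [3, 1]] with P⁻¹ = [[1, -1], [-3, 4]], and B = P·diag(2, -1)·P⁻¹.
Then B⁹ = P·diag(512, -1)·P⁻¹ = [[2048, -1], [1536, -1]] · [[1, -1], [-3, 4]] = [[2051, -2052], [1539, -1540]].

511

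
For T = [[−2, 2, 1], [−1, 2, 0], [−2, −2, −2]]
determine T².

[[0, −2, −4], [0, 2, −1], [10, −4, 2]]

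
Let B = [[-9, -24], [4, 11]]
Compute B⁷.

tr B = 2 and det B = -3, so the characteristic polynomial is λ² − (2)λ + (-3) with roots -1 and 3.
Eigenvectors give P = [[3, 2], [-1, -1]] with P⁻¹ = [[1, 2], [-1, -3]], and B = P·diag(-1, 3)·P⁻¹.
Then B⁷ = P·diag(-1, 2187)·P⁻¹ = [[-3, 4374], [1, -2187]] · [[1, 2], [-1, -3]] = [[-4377, -13128], [2188, 6563]].

[[-4377, -13128], [2188, 6563]]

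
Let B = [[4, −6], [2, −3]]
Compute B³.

[[4, −6], [2, −3]]

B² = B (a projection; rank 1, trace 1), so B³ = B.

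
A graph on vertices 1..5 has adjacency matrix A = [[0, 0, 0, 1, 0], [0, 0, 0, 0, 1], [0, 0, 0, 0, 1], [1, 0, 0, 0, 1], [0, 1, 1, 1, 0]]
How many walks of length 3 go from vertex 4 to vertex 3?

The number of length-3 walks from vertex 4 to vertex 3 is entry (4,3) of A^3, where A is the adjacency matrix.
A^2 = [[1, 0, 0, 0, 1], [0, 1, 1, 1, 0], [0, 1, 1, 1, 0], [0, 1, 1, 2, 0], [1, 0, 0, 0, 3]]
A^3 = [[0, 1, 1, 2, 0], [1, 0, 0, 0, 3], [1, 0, 0, 0, 3], [2, 0, 0, 0, 4], [0, 3, 3, 4, 0]]

0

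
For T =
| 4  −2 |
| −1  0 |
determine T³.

[[80, −36], [−18, 8]]

T² = [[18, −8], [−4, 2]]
T³ = [[80, −36], [−18, 8]]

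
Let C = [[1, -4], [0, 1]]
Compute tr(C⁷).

C = I + N where N = [[0, -4], [0, 0]] is strictly upper-triangular, so N² = 0.
(I + N)⁷ = I + 7·N = [[1, -28], [0, 1]].

2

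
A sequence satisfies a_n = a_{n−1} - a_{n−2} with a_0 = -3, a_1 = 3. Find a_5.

-6

With companion matrix C = [[1, -1], [1, 0]], [a_n, a_{n−1}]ᵀ = C·[a_{n−1}, a_{n−2}]ᵀ, so [a_5, a_4]ᵀ = C^4·[a_1, a_0]ᵀ.
C^4 = [[-1, 1], [-1, 0]], giving [a_5, a_4]ᵀ = [[-6], [-3]].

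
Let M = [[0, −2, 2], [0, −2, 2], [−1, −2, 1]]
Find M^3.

[[2, 8, −6], [2, 8, −6], [5, 4, 1]]

M^2 = [[−2, 0, −2], [−2, 0, −2], [−1, 4, −5]]
M^3 = [[2, 8, −6], [2, 8, −6], [5, 4, 1]]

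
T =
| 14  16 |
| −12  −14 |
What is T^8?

tr T = 0 and det T = −4, so the characteristic polynomial is λ² − (0)λ + (−4) with roots −2 and 2.
Eigenvectors give P = [[−1, 4], [1, −3]] with P⁻¹ = [[3, 4], [1, 1]], and T = P·diag(−2, 2)·P⁻¹.
Then T^8 = P·diag(256, 256)·P⁻¹ = [[−256, 1024], [256, −768]] · [[3, 4], [1, 1]] = [[256, 0], [0, 256]].

[[256, 0], [0, 256]]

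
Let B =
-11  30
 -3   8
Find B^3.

[[-71, 210], [-21, 62]]

tr B = -3 and det B = 2, so the characteristic polynomial is λ² − (-3)λ + (2) with roots -1 and -2.
Eigenvectors give P = [[3, 10], [1, 3]] with P⁻¹ = [[-3, 10], [1, -3]], and B = P·diag(-1, -2)·P⁻¹.
Then B^3 = P·diag(-1, -8)·P⁻¹ = [[-3, -80], [-1, -24]] · [[-3, 10], [1, -3]] = [[-71, 210], [-21, 62]].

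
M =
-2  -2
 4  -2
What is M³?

[[40, -8], [16, 40]]

M² = [[-4, 8], [-16, -4]]
M³ = [[40, -8], [16, 40]]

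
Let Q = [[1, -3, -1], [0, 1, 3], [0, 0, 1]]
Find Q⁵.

[[1, -15, -95], [0, 1, 15], [0, 0, 1]]

Q = I + N where N = [[0, -3, -1], [0, 0, 3], [0, 0, 0]] is strictly upper-triangular, so N³ = 0.
(I + N)⁵ = I + 5·N + 10·N² = [[1, -15, -95], [0, 1, 15], [0, 0, 1]].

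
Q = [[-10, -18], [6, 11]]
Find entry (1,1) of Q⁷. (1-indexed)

-388

tr Q = 1 and det Q = -2, so the characteristic polynomial is λ² − (1)λ + (-2) with roots -1 and 2.
Eigenvectors give P = [[-2, -3], [1, 2]] with P⁻¹ = [[-2, -3], [1, 2]], and Q = P·diag(-1, 2)·P⁻¹.
Then Q⁷ = P·diag(-1, 128)·P⁻¹ = [[2, -384], [-1, 256]] · [[-2, -3], [1, 2]] = [[-388, -774], [258, 515]].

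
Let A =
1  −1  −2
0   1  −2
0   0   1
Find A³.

[[1, −3, 0], [0, 1, −6], [0, 0, 1]]

A = I + N where N = [[0, −1, −2], [0, 0, −2], [0, 0, 0]] is strictly upper-triangular, so N³ = 0.
(I + N)³ = I + 3·N + 3·N² = [[1, −3, 0], [0, 1, −6], [0, 0, 1]].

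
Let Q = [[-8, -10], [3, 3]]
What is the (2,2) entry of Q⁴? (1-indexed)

tr Q = -5 and det Q = 6, so the characteristic polynomial is λ² − (-5)λ + (6) with roots -2 and -3.
Eigenvectors give P = [[-5, -2], [3, 1]] with P⁻¹ = [[1, 2], [-3, -5]], and Q = P·diag(-2, -3)·P⁻¹.
Then Q⁴ = P·diag(16, 81)·P⁻¹ = [[-80, -162], [48, 81]] · [[1, 2], [-3, -5]] = [[406, 650], [-195, -309]].

-309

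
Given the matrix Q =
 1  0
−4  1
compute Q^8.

Q = I + N where N = [[0, 0], [−4, 0]] is strictly lower-triangular, so N^2 = 0.
(I + N)^8 = I + 8·N = [[1, 0], [−32, 1]].

[[1, 0], [−32, 1]]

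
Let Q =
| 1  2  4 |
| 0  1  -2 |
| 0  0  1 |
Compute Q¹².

[[1, 24, -216], [0, 1, -24], [0, 0, 1]]

Q = I + N where N = [[0, 2, 4], [0, 0, -2], [0, 0, 0]] is strictly upper-triangular, so N³ = 0.
(I + N)¹² = I + 12·N + 66·N² = [[1, 24, -216], [0, 1, -24], [0, 0, 1]].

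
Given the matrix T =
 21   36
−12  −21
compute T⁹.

[[137781, 236196], [−78732, −137781]]

tr T = 0 and det T = −9, so the characteristic polynomial is λ² − (0)λ + (−9) with roots 3 and −3.
Eigenvectors give P = [[−2, −3], [1, 2]] with P⁻¹ = [[−2, −3], [1, 2]], and T = P·diag(3, −3)·P⁻¹.
Then T⁹ = P·diag(19683, −19683)·P⁻¹ = [[−39366, 59049], [19683, −39366]] · [[−2, −3], [1, 2]] = [[137781, 236196], [−78732, −137781]].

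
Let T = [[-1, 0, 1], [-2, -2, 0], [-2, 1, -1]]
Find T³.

[[3, -4, 1], [-10, -10, 8], [6, 5, 3]]

T² = [[-1, 1, -2], [6, 4, -2], [2, -3, -1]]
T³ = [[3, -4, 1], [-10, -10, 8], [6, 5, 3]]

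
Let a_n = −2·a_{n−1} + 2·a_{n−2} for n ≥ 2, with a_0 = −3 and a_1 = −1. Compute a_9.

With companion matrix A = [[−2, 2], [1, 0]], [a_n, a_{n−1}]ᵀ = A·[a_{n−1}, a_{n−2}]ᵀ, so [a_9, a_8]ᵀ = A⁸·[a_1, a_0]ᵀ.
A⁸ = [[2448, −1792], [−896, 656]], giving [a_9, a_8]ᵀ = [[2928], [−1072]].

2928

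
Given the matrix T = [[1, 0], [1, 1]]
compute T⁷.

[[1, 0], [7, 1]]

T = I + N where N = [[0, 0], [1, 0]] is strictly lower-triangular, so N² = 0.
(I + N)⁷ = I + 7·N = [[1, 0], [7, 1]].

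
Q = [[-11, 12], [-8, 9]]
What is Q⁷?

tr Q = -2 and det Q = -3, so the characteristic polynomial is λ² − (-2)λ + (-3) with roots 1 and -3.
Eigenvectors give P = [[1, 3], [1, 2]] with P⁻¹ = [[-2, 3], [1, -1]], and Q = P·diag(1, -3)·P⁻¹.
Then Q⁷ = P·diag(1, -2187)·P⁻¹ = [[1, -6561], [1, -4374]] · [[-2, 3], [1, -1]] = [[-6563, 6564], [-4376, 4377]].

[[-6563, 6564], [-4376, 4377]]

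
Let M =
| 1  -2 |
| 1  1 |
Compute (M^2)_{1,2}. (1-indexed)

-4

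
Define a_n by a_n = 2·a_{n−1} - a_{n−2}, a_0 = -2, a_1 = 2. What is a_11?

42

With companion matrix B = [[2, -1], [1, 0]], [a_n, a_{n−1}]ᵀ = B·[a_{n−1}, a_{n−2}]ᵀ, so [a_11, a_10]ᵀ = B¹⁰·[a_1, a_0]ᵀ.
B¹⁰ = [[11, -10], [10, -9]], giving [a_11, a_10]ᵀ = [[42], [38]].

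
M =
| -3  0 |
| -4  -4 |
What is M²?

[[9, 0], [28, 16]]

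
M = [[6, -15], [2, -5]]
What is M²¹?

[[6, -15], [2, -5]]

M² = M (a projection; rank 1, trace 1), so M²¹ = M.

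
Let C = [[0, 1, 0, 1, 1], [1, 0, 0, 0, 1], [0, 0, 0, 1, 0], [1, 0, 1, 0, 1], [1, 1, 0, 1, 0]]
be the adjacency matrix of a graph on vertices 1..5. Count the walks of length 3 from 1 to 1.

4

The number of length-3 walks from vertex 1 to vertex 1 is entry (1,1) of C^3, where C is the adjacency matrix.
C^2 = [[3, 1, 1, 1, 2], [1, 2, 0, 2, 1], [1, 0, 1, 0, 1], [1, 2, 0, 3, 1], [2, 1, 1, 1, 3]]
C^3 = [[4, 5, 1, 6, 5], [5, 2, 2, 2, 5], [1, 2, 0, 3, 1], [6, 2, 3, 2, 6], [5, 5, 1, 6, 4]]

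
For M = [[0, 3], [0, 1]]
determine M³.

[[0, 3], [0, 1]]

M² = [[0, 3], [0, 1]]
M³ = [[0, 3], [0, 1]]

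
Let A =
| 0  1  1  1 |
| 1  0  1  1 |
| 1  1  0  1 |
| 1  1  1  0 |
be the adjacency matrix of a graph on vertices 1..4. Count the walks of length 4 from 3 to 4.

The number of length-4 walks from vertex 3 to vertex 4 is entry (3,4) of A⁴, where A is the adjacency matrix.
A² = [[3, 2, 2, 2], [2, 3, 2, 2], [2, 2, 3, 2], [2, 2, 2, 3]]
A³ = [[6, 7, 7, 7], [7, 6, 7, 7], [7, 7, 6, 7], [7, 7, 7, 6]]
A⁴ = [[21, 20, 20, 20], [20, 21, 20, 20], [20, 20, 21, 20], [20, 20, 20, 21]]

20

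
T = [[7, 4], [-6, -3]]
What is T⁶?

[[2185, 1456], [-2184, -1455]]

tr T = 4 and det T = 3, so the characteristic polynomial is λ² − (4)λ + (3) with roots 1 and 3.
Eigenvectors give P = [[-2, -1], [3, 1]] with P⁻¹ = [[1, 1], [-3, -2]], and T = P·diag(1, 3)·P⁻¹.
Then T⁶ = P·diag(1, 729)·P⁻¹ = [[-2, -729], [3, 729]] · [[1, 1], [-3, -2]] = [[2185, 1456], [-2184, -1455]].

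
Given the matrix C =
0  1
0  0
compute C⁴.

C is strictly triangular, hence nilpotent: C² = 0, so C⁴ = 0.

[[0, 0], [0, 0]]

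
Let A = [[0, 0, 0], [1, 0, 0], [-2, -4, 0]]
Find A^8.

A is strictly triangular, hence nilpotent: A^3 = 0, so A^8 = 0.

[[0, 0, 0], [0, 0, 0], [0, 0, 0]]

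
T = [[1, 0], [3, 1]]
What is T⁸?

[[1, 0], [24, 1]]

T = I + N where N = [[0, 0], [3, 0]] is strictly lower-triangular, so N² = 0.
(I + N)⁸ = I + 8·N = [[1, 0], [24, 1]].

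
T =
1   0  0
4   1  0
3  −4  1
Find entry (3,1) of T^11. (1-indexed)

−847

T = I + N where N = [[0, 0, 0], [4, 0, 0], [3, −4, 0]] is strictly lower-triangular, so N^3 = 0.
(I + N)^11 = I + 11·N + 55·N^2 = [[1, 0, 0], [44, 1, 0], [−847, −44, 1]].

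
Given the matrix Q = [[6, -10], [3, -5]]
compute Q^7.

[[6, -10], [3, -5]]

Q² = Q (a projection; rank 1, trace 1), so Q^7 = Q.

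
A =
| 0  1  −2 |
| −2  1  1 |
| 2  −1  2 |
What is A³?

A² = [[−6, 3, −3], [0, −2, 7], [6, −1, −1]]
A³ = [[−12, 0, 9], [18, −9, 12], [0, 6, −15]]

[[−12, 0, 9], [18, −9, 12], [0, 6, −15]]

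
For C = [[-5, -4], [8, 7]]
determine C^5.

tr C = 2 and det C = -3, so the characteristic polynomial is λ² − (2)λ + (-3) with roots 3 and -1.
Eigenvectors give P = [[-1, -1], [2, 1]] with P⁻¹ = [[1, 1], [-2, -1]], and C = P·diag(3, -1)·P⁻¹.
Then C^5 = P·diag(243, -1)·P⁻¹ = [[-243, 1], [486, -1]] · [[1, 1], [-2, -1]] = [[-245, -244], [488, 487]].

[[-245, -244], [488, 487]]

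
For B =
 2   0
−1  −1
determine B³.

B² = [[4, 0], [−1, 1]]
B³ = [[8, 0], [−3, −1]]

[[8, 0], [−3, −1]]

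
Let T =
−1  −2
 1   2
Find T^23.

T² = T (a projection; rank 1, trace 1), so T^23 = T.

[[−1, −2], [1, 2]]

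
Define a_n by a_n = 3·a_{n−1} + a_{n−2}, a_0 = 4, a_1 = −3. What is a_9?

With companion matrix Q = [[3, 1], [1, 0]], [a_n, a_{n−1}]ᵀ = Q·[a_{n−1}, a_{n−2}]ᵀ, so [a_9, a_8]ᵀ = Q^8·[a_1, a_0]ᵀ.
Q^8 = [[12970, 3927], [3927, 1189]], giving [a_9, a_8]ᵀ = [[−23202], [−7025]].

−23202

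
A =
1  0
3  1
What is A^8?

[[1, 0], [24, 1]]

A = I + N where N = [[0, 0], [3, 0]] is strictly lower-triangular, so N^2 = 0.
(I + N)^8 = I + 8·N = [[1, 0], [24, 1]].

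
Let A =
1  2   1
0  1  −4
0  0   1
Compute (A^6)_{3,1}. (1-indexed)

0

A = I + N where N = [[0, 2, 1], [0, 0, −4], [0, 0, 0]] is strictly upper-triangular, so N^3 = 0.
(I + N)^6 = I + 6·N + 15·N^2 = [[1, 12, −114], [0, 1, −24], [0, 0, 1]].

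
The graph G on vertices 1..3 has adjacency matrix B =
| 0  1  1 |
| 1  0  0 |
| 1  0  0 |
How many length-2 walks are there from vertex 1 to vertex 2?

0

The number of length-2 walks from vertex 1 to vertex 2 is entry (1,2) of B², where B is the adjacency matrix.
B² = [[2, 0, 0], [0, 1, 1], [0, 1, 1]]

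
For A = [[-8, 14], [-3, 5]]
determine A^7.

tr A = -3 and det A = 2, so the characteristic polynomial is λ² − (-3)λ + (2) with roots -2 and -1.
Eigenvectors give P = [[7, -2], [3, -1]] with P⁻¹ = [[1, -2], [3, -7]], and A = P·diag(-2, -1)·P⁻¹.
Then A^7 = P·diag(-128, -1)·P⁻¹ = [[-896, 2], [-384, 1]] · [[1, -2], [3, -7]] = [[-890, 1778], [-381, 761]].

[[-890, 1778], [-381, 761]]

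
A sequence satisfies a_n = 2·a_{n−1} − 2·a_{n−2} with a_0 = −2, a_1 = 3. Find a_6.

−40

With companion matrix B = [[2, −2], [1, 0]], [a_n, a_{n−1}]ᵀ = B·[a_{n−1}, a_{n−2}]ᵀ, so [a_6, a_5]ᵀ = B⁵·[a_1, a_0]ᵀ.
B⁵ = [[−8, 8], [−4, 0]], giving [a_6, a_5]ᵀ = [[−40], [−12]].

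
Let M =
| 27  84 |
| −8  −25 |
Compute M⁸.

[[45921, 137760], [−13120, −39359]]

tr M = 2 and det M = −3, so the characteristic polynomial is λ² − (2)λ + (−3) with roots −1 and 3.
Eigenvectors give P = [[3, 7], [−1, −2]] with P⁻¹ = [[−2, −7], [1, 3]], and M = P·diag(−1, 3)·P⁻¹.
Then M⁸ = P·diag(1, 6561)·P⁻¹ = [[3, 45927], [−1, −13122]] · [[−2, −7], [1, 3]] = [[45921, 137760], [−13120, −39359]].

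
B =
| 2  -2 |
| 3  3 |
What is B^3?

B^2 = [[-2, -10], [15, 3]]
B^3 = [[-34, -26], [39, -21]]

[[-34, -26], [39, -21]]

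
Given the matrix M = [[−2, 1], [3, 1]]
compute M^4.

[[52, −11], [−33, 19]]

M^2 = [[7, −1], [−3, 4]]
M^3 = [[−17, 6], [18, 1]]
M^4 = [[52, −11], [−33, 19]]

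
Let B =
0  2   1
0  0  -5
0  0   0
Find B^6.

B is strictly triangular, hence nilpotent: B^3 = 0, so B^6 = 0.

[[0, 0, 0], [0, 0, 0], [0, 0, 0]]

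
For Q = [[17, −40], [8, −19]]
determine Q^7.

tr Q = −2 and det Q = −3, so the characteristic polynomial is λ² − (−2)λ + (−3) with roots −3 and 1.
Eigenvectors give P = [[2, 5], [1, 2]] with P⁻¹ = [[−2, 5], [1, −2]], and Q = P·diag(−3, 1)·P⁻¹.
Then Q^7 = P·diag(−2187, 1)·P⁻¹ = [[−4374, 5], [−2187, 2]] · [[−2, 5], [1, −2]] = [[8753, −21880], [4376, −10939]].

[[8753, −21880], [4376, −10939]]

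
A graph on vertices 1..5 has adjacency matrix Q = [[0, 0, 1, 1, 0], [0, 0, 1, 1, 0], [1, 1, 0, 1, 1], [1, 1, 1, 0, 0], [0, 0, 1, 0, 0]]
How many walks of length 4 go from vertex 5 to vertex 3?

4

The number of length-4 walks from vertex 5 to vertex 3 is entry (5,3) of Q⁴, where Q is the adjacency matrix.
Q² = [[2, 2, 1, 1, 1], [2, 2, 1, 1, 1], [1, 1, 4, 2, 0], [1, 1, 2, 3, 1], [1, 1, 0, 1, 1]]
Q³ = [[2, 2, 6, 5, 1], [2, 2, 6, 5, 1], [6, 6, 4, 6, 4], [5, 5, 6, 4, 2], [1, 1, 4, 2, 0]]
Q⁴ = [[11, 11, 10, 10, 6], [11, 11, 10, 10, 6], [10, 10, 22, 16, 4], [10, 10, 16, 16, 6], [6, 6, 4, 6, 4]]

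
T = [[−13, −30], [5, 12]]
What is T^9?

[[−60073, −121170], [20195, 40902]]

tr T = −1 and det T = −6, so the characteristic polynomial is λ² − (−1)λ + (−6) with roots −3 and 2.
Eigenvectors give P = [[−3, 2], [1, −1]] with P⁻¹ = [[−1, −2], [−1, −3]], and T = P·diag(−3, 2)·P⁻¹.
Then T^9 = P·diag(−19683, 512)·P⁻¹ = [[59049, 1024], [−19683, −512]] · [[−1, −2], [−1, −3]] = [[−60073, −121170], [20195, 40902]].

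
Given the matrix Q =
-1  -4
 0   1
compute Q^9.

[[-1, -4], [0, 1]]

Q² = I (check: tr Q = 0 and det Q = -1), so Q^9 = Q since 9 is odd.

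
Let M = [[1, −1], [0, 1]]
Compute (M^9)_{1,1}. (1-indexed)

1

M = I + N where N = [[0, −1], [0, 0]] is strictly upper-triangular, so N^2 = 0.
(I + N)^9 = I + 9·N = [[1, −9], [0, 1]].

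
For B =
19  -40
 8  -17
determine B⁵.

tr B = 2 and det B = -3, so the characteristic polynomial is λ² − (2)λ + (-3) with roots -1 and 3.
Eigenvectors give P = [[2, -5], [1, -2]] with P⁻¹ = [[-2, 5], [-1, 2]], and B = P·diag(-1, 3)·P⁻¹.
Then B⁵ = P·diag(-1, 243)·P⁻¹ = [[-2, -1215], [-1, -486]] · [[-2, 5], [-1, 2]] = [[1219, -2440], [488, -977]].

[[1219, -2440], [488, -977]]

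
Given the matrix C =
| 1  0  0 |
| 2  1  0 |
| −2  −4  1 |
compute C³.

[[1, 0, 0], [6, 1, 0], [−30, −12, 1]]

C = I + N where N = [[0, 0, 0], [2, 0, 0], [−2, −4, 0]] is strictly lower-triangular, so N³ = 0.
(I + N)³ = I + 3·N + 3·N² = [[1, 0, 0], [6, 1, 0], [−30, −12, 1]].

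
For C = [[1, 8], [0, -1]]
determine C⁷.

[[1, 8], [0, -1]]

C² = I (check: tr C = 0 and det C = -1), so C⁷ = C since 7 is odd.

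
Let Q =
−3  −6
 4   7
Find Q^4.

[[−159, −240], [160, 241]]

tr Q = 4 and det Q = 3, so the characteristic polynomial is λ² − (4)λ + (3) with roots 3 and 1.
Eigenvectors give P = [[1, −3], [−1, 2]] with P⁻¹ = [[−2, −3], [−1, −1]], and Q = P·diag(3, 1)·P⁻¹.
Then Q^4 = P·diag(81, 1)·P⁻¹ = [[81, −3], [−81, 2]] · [[−2, −3], [−1, −1]] = [[−159, −240], [160, 241]].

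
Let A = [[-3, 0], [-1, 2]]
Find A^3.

A^2 = [[9, 0], [1, 4]]
A^3 = [[-27, 0], [-7, 8]]

[[-27, 0], [-7, 8]]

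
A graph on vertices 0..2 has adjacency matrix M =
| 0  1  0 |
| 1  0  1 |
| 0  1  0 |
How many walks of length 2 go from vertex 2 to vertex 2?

The number of length-2 walks from vertex 2 to vertex 2 is entry (2,2) of M², where M is the adjacency matrix.
M² = [[1, 0, 1], [0, 2, 0], [1, 0, 1]]

1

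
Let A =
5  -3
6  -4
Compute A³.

tr A = 1 and det A = -2, so the characteristic polynomial is λ² − (1)λ + (-2) with roots -1 and 2.
Eigenvectors give P = [[-1, 1], [-2, 1]] with P⁻¹ = [[1, -1], [2, -1]], and A = P·diag(-1, 2)·P⁻¹.
Then A³ = P·diag(-1, 8)·P⁻¹ = [[1, 8], [2, 8]] · [[1, -1], [2, -1]] = [[17, -9], [18, -10]].

[[17, -9], [18, -10]]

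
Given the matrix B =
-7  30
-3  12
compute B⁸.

tr B = 5 and det B = 6, so the characteristic polynomial is λ² − (5)λ + (6) with roots 3 and 2.
Eigenvectors give P = [[-3, 10], [-1, 3]] with P⁻¹ = [[3, -10], [1, -3]], and B = P·diag(3, 2)·P⁻¹.
Then B⁸ = P·diag(6561, 256)·P⁻¹ = [[-19683, 2560], [-6561, 768]] · [[3, -10], [1, -3]] = [[-56489, 189150], [-18915, 63306]].

[[-56489, 189150], [-18915, 63306]]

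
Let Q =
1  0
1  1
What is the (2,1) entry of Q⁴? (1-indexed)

4

Q = I + N where N = [[0, 0], [1, 0]] is strictly lower-triangular, so N² = 0.
(I + N)⁴ = I + 4·N = [[1, 0], [4, 1]].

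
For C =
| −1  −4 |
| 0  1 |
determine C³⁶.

[[1, 0], [0, 1]]

C² = I (check: tr C = 0 and det C = −1), so C³⁶ = I since 36 is even.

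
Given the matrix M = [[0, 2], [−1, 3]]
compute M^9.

[[−510, 1022], [−511, 1023]]

tr M = 3 and det M = 2, so the characteristic polynomial is λ² − (3)λ + (2) with roots 1 and 2.
Eigenvectors give P = [[2, 1], [1, 1]] with P⁻¹ = [[1, −1], [−1, 2]], and M = P·diag(1, 2)·P⁻¹.
Then M^9 = P·diag(1, 512)·P⁻¹ = [[2, 512], [1, 512]] · [[1, −1], [−1, 2]] = [[−510, 1022], [−511, 1023]].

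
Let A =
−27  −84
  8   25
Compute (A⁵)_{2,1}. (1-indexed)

tr A = −2 and det A = −3, so the characteristic polynomial is λ² − (−2)λ + (−3) with roots −3 and 1.
Eigenvectors give P = [[−7, 3], [2, −1]] with P⁻¹ = [[−1, −3], [−2, −7]], and A = P·diag(−3, 1)·P⁻¹.
Then A⁵ = P·diag(−243, 1)·P⁻¹ = [[1701, 3], [−486, −1]] · [[−1, −3], [−2, −7]] = [[−1707, −5124], [488, 1465]].

488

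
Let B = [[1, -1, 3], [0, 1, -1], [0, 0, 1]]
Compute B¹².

[[1, -12, 102], [0, 1, -12], [0, 0, 1]]

B = I + N where N = [[0, -1, 3], [0, 0, -1], [0, 0, 0]] is strictly upper-triangular, so N³ = 0.
(I + N)¹² = I + 12·N + 66·N² = [[1, -12, 102], [0, 1, -12], [0, 0, 1]].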